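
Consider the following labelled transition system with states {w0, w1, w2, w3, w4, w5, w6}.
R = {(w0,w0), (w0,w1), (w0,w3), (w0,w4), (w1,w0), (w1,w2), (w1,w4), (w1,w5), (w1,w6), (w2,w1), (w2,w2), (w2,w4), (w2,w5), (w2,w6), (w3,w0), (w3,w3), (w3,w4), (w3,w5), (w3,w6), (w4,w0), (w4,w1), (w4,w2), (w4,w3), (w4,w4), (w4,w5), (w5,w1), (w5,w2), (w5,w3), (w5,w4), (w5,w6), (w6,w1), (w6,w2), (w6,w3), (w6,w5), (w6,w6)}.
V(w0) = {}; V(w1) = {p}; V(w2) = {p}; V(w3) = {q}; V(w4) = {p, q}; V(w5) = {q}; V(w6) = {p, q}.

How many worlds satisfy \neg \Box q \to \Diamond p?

Let φ = \neg \Box q \to \Diamond p. Evaluate φ at each world:
  w0 (successors {w0, w1, w3, w4}): φ is true.
  w1 (successors {w0, w2, w4, w5, w6}): φ is true.
  w2 (successors {w1, w2, w4, w5, w6}): φ is true.
  w3 (successors {w0, w3, w4, w5, w6}): φ is true.
  w4 (successors {w0, w1, w2, w3, w4, w5}): φ is true.
  w5 (successors {w1, w2, w3, w4, w6}): φ is true.
  w6 (successors {w1, w2, w3, w5, w6}): φ is true.
For instance, at w4:
  At w4: \neg \Box q is true, \Diamond p is true, so \neg \Box q \to \Diamond p is true.
    At w4: \Box q is false, so \neg \Box q is true.
      At w4: \Box q requires q at every successor {w0, w1, w2, w3, w4, w5}.
        q fails at w0, so \Box q is false at w4.
    At w4: \Diamond p requires p at some successor in {w0, w1, w2, w3, w4, w5}.
      p holds at w1, so \Diamond p is true at w4.
Satisfying worlds: {w0, w1, w2, w3, w4, w5, w6}

7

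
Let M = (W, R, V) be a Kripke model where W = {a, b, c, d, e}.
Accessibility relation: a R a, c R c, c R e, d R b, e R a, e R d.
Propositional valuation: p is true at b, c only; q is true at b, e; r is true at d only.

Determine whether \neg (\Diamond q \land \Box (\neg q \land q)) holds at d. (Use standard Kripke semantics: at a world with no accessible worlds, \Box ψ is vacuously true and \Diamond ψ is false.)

Recall that \Box ψ holds at a world iff ψ holds at every accessible world, and \Diamond ψ holds iff ψ holds at some accessible world.
At d: \Diamond q \land \Box (\neg q \land q) is false, so \neg (\Diamond q \land \Box (\neg q \land q)) is true.
  At d: \Diamond q is true, \Box (\neg q \land q) is false, so \Diamond q \land \Box (\neg q \land q) is false.
    At d: \Diamond q requires q at some successor in {b}.
      q holds at b, so \Diamond q is true at d.
    At d: \Box (\neg q \land q) requires \neg q \land q at every successor {b}.
      \neg q \land q fails at b, so \Box (\neg q \land q) is false at d.

Yes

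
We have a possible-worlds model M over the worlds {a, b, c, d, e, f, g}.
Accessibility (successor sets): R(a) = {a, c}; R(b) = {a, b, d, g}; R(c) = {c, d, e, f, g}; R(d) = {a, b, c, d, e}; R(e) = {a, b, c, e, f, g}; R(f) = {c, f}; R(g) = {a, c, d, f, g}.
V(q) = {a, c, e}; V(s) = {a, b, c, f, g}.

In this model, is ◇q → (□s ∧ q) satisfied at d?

No

Recall that □ψ holds at a world iff ψ holds at every accessible world, and ◇ψ holds iff ψ holds at some accessible world.
At d: ◇q is true, □s ∧ q is false, so ◇q → (□s ∧ q) is false.
  At d: ◇q requires q at some successor in {a, b, c, d, e}.
    q holds at a, so ◇q is true at d.
  At d: □s is false, q is false, so □s ∧ q is false.
    At d: □s requires s at every successor {a, b, c, d, e}.
      s fails at d, so □s is false at d.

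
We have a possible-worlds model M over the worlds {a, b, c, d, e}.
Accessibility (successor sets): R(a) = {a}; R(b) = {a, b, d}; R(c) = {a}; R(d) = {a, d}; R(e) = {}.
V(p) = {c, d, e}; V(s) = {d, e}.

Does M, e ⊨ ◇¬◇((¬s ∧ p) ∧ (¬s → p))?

At e: no accessible worlds, so ◇¬◇((¬s ∧ p) ∧ (¬s → p)) is false.

No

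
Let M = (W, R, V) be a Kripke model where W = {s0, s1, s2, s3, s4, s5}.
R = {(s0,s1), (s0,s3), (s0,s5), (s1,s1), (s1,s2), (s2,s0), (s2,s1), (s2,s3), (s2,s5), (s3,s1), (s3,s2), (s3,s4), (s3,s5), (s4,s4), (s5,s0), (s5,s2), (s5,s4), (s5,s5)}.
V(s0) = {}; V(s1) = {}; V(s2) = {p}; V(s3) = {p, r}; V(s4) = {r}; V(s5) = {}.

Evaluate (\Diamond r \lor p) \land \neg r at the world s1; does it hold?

At s1: \Diamond r \lor p is false, \neg r is true, so (\Diamond r \lor p) \land \neg r is false.
  At s1: \Diamond r is false, p is false, so \Diamond r \lor p is false.
    At s1: \Diamond r requires r at some successor in {s1, s2}.
      At s1: r is false.
      At s2: r is false.
    So \Diamond r is false at s1.

No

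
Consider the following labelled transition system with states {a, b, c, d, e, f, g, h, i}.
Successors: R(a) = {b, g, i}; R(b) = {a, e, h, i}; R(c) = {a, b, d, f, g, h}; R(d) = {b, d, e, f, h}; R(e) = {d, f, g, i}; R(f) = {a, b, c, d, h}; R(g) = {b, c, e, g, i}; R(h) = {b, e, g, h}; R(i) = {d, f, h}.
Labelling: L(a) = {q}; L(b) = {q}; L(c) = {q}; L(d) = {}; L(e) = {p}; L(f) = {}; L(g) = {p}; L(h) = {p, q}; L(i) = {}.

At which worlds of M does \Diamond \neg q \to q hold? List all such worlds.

Let φ = \Diamond \neg q \to q. Evaluate φ at each world:
  a (successors {b, g, i}): φ is true.
  b (successors {a, e, h, i}): φ is true.
  c (successors {a, b, d, f, g, h}): φ is true.
  d (successors {b, d, e, f, h}): φ is false.
  e (successors {d, f, g, i}): φ is false.
  f (successors {a, b, c, d, h}): φ is false.
  g (successors {b, c, e, g, i}): φ is false.
  h (successors {b, e, g, h}): φ is true.
  i (successors {d, f, h}): φ is false.
For instance, at a:
  At a: \Diamond \neg q is true, q is true, so \Diamond \neg q \to q is true.
    At a: \Diamond \neg q requires \neg q at some successor in {b, g, i}.
      \neg q holds at g, so \Diamond \neg q is true at a.
Satisfying worlds: {a, b, c, h}

a, b, c, h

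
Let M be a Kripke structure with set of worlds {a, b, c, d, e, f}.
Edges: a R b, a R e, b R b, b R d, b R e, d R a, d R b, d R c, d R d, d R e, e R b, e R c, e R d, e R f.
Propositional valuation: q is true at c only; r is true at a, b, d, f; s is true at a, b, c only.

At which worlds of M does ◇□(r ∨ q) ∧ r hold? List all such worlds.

Let φ = ◇□(r ∨ q) ∧ r. Evaluate φ at each world:
  a (successors {b, e}): φ is true.
  b (successors {b, d, e}): φ is true.
  c (successors ∅): φ is false.
  d (successors {a, b, c, d, e}): φ is true.
  e (successors {b, c, d, f}): φ is false.
  f (successors ∅): φ is false.
For instance, at e:
  At e: ◇□(r ∨ q) is true, r is false, so ◇□(r ∨ q) ∧ r is false.
    At e: ◇□(r ∨ q) requires □(r ∨ q) at some successor in {b, c, d, f}.
      □(r ∨ q) holds at c, so ◇□(r ∨ q) is true at e.
Satisfying worlds: {a, b, d}

a, b, d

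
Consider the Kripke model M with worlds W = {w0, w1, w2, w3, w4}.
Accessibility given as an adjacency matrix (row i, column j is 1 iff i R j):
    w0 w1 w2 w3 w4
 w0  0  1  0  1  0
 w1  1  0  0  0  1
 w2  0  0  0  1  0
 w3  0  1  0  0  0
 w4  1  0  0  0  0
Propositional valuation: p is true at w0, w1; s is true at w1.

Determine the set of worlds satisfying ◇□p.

w0, w1, w2

Let φ = ◇□p. Evaluate φ at each world:
  w0 (successors {w1, w3}): φ is true.
  w1 (successors {w0, w4}): φ is true.
  w2 (successors {w3}): φ is true.
  w3 (successors {w1}): φ is false.
  w4 (successors {w0}): φ is false.
For instance, at w4:
  At w4: ◇□p requires □p at some successor in {w0}.
    At w0: □p is false.
  So ◇□p is false at w4.
Satisfying worlds: {w0, w1, w2}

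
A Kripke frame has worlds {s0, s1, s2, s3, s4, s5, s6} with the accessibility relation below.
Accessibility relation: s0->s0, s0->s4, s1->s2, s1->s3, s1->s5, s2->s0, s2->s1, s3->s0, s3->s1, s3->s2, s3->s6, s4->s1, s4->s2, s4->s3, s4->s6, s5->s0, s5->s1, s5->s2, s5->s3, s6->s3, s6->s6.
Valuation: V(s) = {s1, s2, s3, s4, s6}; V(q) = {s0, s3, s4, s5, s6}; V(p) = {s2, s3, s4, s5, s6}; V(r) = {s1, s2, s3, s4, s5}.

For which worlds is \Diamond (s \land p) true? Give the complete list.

Let φ = \Diamond (s \land p). Evaluate φ at each world:
  s0 (successors {s0, s4}): φ is true.
  s1 (successors {s2, s3, s5}): φ is true.
  s2 (successors {s0, s1}): φ is false.
  s3 (successors {s0, s1, s2, s6}): φ is true.
  s4 (successors {s1, s2, s3, s6}): φ is true.
  s5 (successors {s0, s1, s2, s3}): φ is true.
  s6 (successors {s3, s6}): φ is true.
For instance, at s2:
  At s2: \Diamond (s \land p) requires s \land p at some successor in {s0, s1}.
    At s0: s \land p is false.
    At s1: s \land p is false.
  So \Diamond (s \land p) is false at s2.
Satisfying worlds: {s0, s1, s3, s4, s5, s6}

s0, s1, s3, s4, s5, s6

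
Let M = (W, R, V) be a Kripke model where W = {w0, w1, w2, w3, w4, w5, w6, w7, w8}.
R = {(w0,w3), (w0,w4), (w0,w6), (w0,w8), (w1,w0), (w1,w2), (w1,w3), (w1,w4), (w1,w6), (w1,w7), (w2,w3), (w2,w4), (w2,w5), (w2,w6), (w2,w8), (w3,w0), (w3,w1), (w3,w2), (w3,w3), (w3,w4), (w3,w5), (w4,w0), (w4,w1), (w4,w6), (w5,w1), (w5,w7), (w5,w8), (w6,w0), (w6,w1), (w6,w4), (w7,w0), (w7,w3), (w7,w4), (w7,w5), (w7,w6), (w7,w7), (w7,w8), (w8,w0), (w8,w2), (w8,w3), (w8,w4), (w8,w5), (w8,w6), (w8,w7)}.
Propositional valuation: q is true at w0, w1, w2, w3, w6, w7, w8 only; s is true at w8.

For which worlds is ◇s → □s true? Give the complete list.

Let φ = ◇s → □s. Evaluate φ at each world:
  w0 (successors {w3, w4, w6, w8}): φ is false.
  w1 (successors {w0, w2, w3, w4, w6, w7}): φ is true.
  w2 (successors {w3, w4, w5, w6, w8}): φ is false.
  w3 (successors {w0, w1, w2, w3, w4, w5}): φ is true.
  w4 (successors {w0, w1, w6}): φ is true.
  w5 (successors {w1, w7, w8}): φ is false.
  w6 (successors {w0, w1, w4}): φ is true.
  w7 (successors {w0, w3, w4, w5, w6, w7, w8}): φ is false.
  w8 (successors {w0, w2, w3, w4, w5, w6, w7}): φ is true.
For instance, at w7:
  At w7: ◇s is true, □s is false, so ◇s → □s is false.
    At w7: ◇s requires s at some successor in {w0, w3, w4, w5, w6, w7, w8}.
      s holds at w8, so ◇s is true at w7.
    At w7: □s requires s at every successor {w0, w3, w4, w5, w6, w7, w8}.
      s fails at w0, so □s is false at w7.
Satisfying worlds: {w1, w3, w4, w6, w8}

w1, w3, w4, w6, w8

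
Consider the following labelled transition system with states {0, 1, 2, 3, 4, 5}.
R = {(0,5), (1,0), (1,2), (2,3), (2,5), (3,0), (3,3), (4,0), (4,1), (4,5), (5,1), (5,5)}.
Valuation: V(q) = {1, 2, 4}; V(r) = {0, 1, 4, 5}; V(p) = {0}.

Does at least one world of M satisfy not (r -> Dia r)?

Let φ = not (r -> Dia r). Evaluate φ at each world:
  0 (successors {5}): φ is false.
  1 (successors {0, 2}): φ is false.
  2 (successors {3, 5}): φ is false.
  3 (successors {0, 3}): φ is false.
  4 (successors {0, 1, 5}): φ is false.
  5 (successors {1, 5}): φ is false.
For instance, at 0:
  At 0: r -> Dia r is true, so not (r -> Dia r) is false.
    At 0: r is true, Dia r is true, so r -> Dia r is true.
      At 0: Dia r requires r at some successor in {5}.
        r holds at 5, so Dia r is true at 0.

No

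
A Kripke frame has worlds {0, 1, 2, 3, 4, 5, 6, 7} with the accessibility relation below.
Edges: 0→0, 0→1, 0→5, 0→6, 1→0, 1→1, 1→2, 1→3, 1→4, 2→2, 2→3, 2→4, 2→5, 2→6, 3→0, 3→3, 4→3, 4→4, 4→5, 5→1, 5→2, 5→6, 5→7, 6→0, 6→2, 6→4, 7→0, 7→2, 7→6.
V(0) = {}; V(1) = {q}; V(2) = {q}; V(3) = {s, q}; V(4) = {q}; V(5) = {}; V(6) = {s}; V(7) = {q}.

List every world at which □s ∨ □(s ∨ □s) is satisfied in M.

Let φ = □s ∨ □(s ∨ □s). Evaluate φ at each world:
  0 (successors {0, 1, 5, 6}): φ is false.
  1 (successors {0, 1, 2, 3, 4}): φ is false.
  2 (successors {2, 3, 4, 5, 6}): φ is false.
  3 (successors {0, 3}): φ is false.
  4 (successors {3, 4, 5}): φ is false.
  5 (successors {1, 2, 6, 7}): φ is false.
  6 (successors {0, 2, 4}): φ is false.
  7 (successors {0, 2, 6}): φ is false.
For instance, at 5:
  At 5: □s is false, □(s ∨ □s) is false, so □s ∨ □(s ∨ □s) is false.
    At 5: □s requires s at every successor {1, 2, 6, 7}.
      s fails at 1, so □s is false at 5.
    At 5: □(s ∨ □s) requires s ∨ □s at every successor {1, 2, 6, 7}.
      s ∨ □s fails at 1, so □(s ∨ □s) is false at 5.
Satisfying worlds: none.

none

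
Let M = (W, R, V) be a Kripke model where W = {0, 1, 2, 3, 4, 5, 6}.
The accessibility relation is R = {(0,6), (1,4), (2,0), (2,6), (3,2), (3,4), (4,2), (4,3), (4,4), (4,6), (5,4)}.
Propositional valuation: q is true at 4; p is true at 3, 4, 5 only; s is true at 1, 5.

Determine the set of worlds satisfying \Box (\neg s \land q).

Let φ = \Box (\neg s \land q). Evaluate φ at each world:
  0 (successors {6}): φ is false.
  1 (successors {4}): φ is true.
  2 (successors {0, 6}): φ is false.
  3 (successors {2, 4}): φ is false.
  4 (successors {2, 3, 4, 6}): φ is false.
  5 (successors {4}): φ is true.
  6 (successors ∅): φ is true.
For instance, at 4:
  At 4: \Box (\neg s \land q) requires \neg s \land q at every successor {2, 3, 4, 6}.
    \neg s \land q fails at 2, so \Box (\neg s \land q) is false at 4.
Satisfying worlds: {1, 5, 6}

1, 5, 6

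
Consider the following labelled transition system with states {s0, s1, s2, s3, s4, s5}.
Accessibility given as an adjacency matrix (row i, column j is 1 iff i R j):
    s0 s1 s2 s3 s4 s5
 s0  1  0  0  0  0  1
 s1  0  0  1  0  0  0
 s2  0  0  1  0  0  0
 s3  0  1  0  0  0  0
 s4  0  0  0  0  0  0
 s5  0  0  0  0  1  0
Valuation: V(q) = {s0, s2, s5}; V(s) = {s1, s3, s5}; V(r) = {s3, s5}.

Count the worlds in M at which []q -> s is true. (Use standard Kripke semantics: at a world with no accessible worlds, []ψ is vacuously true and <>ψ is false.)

Recall that []ψ holds at a world iff ψ holds at every accessible world, and <>ψ holds iff ψ holds at some accessible world.
Let φ = []q -> s. Evaluate φ at each world:
  s0 (successors {s0, s5}): φ is false.
  s1 (successors {s2}): φ is true.
  s2 (successors {s2}): φ is false.
  s3 (successors {s1}): φ is true.
  s4 (successors ∅): φ is false.
  s5 (successors {s4}): φ is true.
For instance, at s1:
  At s1: []q is true, s is true, so []q -> s is true.
    At s1: []q requires q at every successor {s2}.
      At s2: q is true.
    So []q is true at s1.
Satisfying worlds: {s1, s3, s5}

3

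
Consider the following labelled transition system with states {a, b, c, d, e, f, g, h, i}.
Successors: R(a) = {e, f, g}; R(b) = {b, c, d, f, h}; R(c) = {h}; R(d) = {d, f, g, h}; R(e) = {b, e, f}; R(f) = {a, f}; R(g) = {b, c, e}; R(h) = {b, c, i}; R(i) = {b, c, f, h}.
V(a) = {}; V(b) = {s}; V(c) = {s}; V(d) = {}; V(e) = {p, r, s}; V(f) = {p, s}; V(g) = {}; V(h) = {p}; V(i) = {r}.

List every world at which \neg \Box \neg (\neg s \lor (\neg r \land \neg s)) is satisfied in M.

Let φ = \neg \Box \neg (\neg s \lor (\neg r \land \neg s)). Evaluate φ at each world:
  a (successors {e, f, g}): φ is true.
  b (successors {b, c, d, f, h}): φ is true.
  c (successors {h}): φ is true.
  d (successors {d, f, g, h}): φ is true.
  e (successors {b, e, f}): φ is false.
  f (successors {a, f}): φ is true.
  g (successors {b, c, e}): φ is false.
  h (successors {b, c, i}): φ is true.
  i (successors {b, c, f, h}): φ is true.
For instance, at g:
  At g: \Box \neg (\neg s \lor (\neg r \land \neg s)) is true, so \neg \Box \neg (\neg s \lor (\neg r \land \neg s)) is false.
    At g: \Box \neg (\neg s \lor (\neg r \land \neg s)) requires \neg (\neg s \lor (\neg r \land \neg s)) at every successor {b, c, e}.
      At b: \neg (\neg s \lor (\neg r \land \neg s)) is true.
      At c: \neg (\neg s \lor (\neg r \land \neg s)) is true.
      At e: \neg (\neg s \lor (\neg r \land \neg s)) is true.
    So \Box \neg (\neg s \lor (\neg r \land \neg s)) is true at g.
Satisfying worlds: {a, b, c, d, f, h, i}

a, b, c, d, f, h, i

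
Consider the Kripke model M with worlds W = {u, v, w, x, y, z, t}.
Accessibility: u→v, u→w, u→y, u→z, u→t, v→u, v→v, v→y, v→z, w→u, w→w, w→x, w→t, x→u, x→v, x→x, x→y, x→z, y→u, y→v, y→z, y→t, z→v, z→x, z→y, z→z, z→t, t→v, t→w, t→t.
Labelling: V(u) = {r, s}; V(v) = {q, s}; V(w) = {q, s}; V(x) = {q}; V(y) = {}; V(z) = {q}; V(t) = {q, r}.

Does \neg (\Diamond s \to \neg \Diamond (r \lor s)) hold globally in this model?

Yes

Let φ = \neg (\Diamond s \to \neg \Diamond (r \lor s)). Evaluate φ at each world:
  u (successors {v, w, y, z, t}): φ is true.
  v (successors {u, v, y, z}): φ is true.
  w (successors {u, w, x, t}): φ is true.
  x (successors {u, v, x, y, z}): φ is true.
  y (successors {u, v, z, t}): φ is true.
  z (successors {v, x, y, z, t}): φ is true.
  t (successors {v, w, t}): φ is true.
For instance, at v:
  At v: \Diamond s \to \neg \Diamond (r \lor s) is false, so \neg (\Diamond s \to \neg \Diamond (r \lor s)) is true.
    At v: \Diamond s is true, \neg \Diamond (r \lor s) is false, so \Diamond s \to \neg \Diamond (r \lor s) is false.
      At v: \Diamond s requires s at some successor in {u, v, y, z}.
        s holds at u, so \Diamond s is true at v.
      At v: \Diamond (r \lor s) is true, so \neg \Diamond (r \lor s) is false.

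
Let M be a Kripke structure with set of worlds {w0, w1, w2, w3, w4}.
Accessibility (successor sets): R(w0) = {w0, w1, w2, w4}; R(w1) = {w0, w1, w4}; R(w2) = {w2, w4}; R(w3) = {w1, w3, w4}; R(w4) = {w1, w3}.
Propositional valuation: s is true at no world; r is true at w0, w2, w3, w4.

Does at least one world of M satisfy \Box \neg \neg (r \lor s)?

Let φ = \Box \neg \neg (r \lor s). Evaluate φ at each world:
  w0 (successors {w0, w1, w2, w4}): φ is false.
  w1 (successors {w0, w1, w4}): φ is false.
  w2 (successors {w2, w4}): φ is true.
  w3 (successors {w1, w3, w4}): φ is false.
  w4 (successors {w1, w3}): φ is false.
Detail at w2 (witness):
  At w2: \Box \neg \neg (r \lor s) requires \neg \neg (r \lor s) at every successor {w2, w4}.
    At w2: \neg \neg (r \lor s) is true.
    At w4: \neg \neg (r \lor s) is true.
  So \Box \neg \neg (r \lor s) is true at w2.

Yes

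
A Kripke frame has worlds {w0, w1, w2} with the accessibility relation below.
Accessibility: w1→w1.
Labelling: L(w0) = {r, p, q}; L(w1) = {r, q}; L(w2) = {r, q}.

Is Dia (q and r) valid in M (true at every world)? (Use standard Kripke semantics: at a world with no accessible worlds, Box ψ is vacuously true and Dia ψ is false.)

Let φ = Dia (q and r). Evaluate φ at each world:
  w0 (successors ∅): φ is false.
  w1 (successors {w1}): φ is true.
  w2 (successors ∅): φ is false.
Detail at w0 (counterexample):
  At w0: no accessible worlds, so Dia (q and r) is false.

No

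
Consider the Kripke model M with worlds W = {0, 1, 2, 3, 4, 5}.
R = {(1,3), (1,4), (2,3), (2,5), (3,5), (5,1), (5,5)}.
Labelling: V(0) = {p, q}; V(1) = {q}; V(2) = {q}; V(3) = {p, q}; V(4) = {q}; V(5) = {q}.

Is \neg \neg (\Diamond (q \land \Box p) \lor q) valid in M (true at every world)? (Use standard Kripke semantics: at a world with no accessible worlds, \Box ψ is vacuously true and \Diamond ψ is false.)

Let φ = \neg \neg (\Diamond (q \land \Box p) \lor q). Evaluate φ at each world:
  0 (successors ∅): φ is true.
  1 (successors {3, 4}): φ is true.
  2 (successors {3, 5}): φ is true.
  3 (successors {5}): φ is true.
  4 (successors ∅): φ is true.
  5 (successors {1, 5}): φ is true.
For instance, at 1:
  At 1: \neg (\Diamond (q \land \Box p) \lor q) is false, so \neg \neg (\Diamond (q \land \Box p) \lor q) is true.
    At 1: \Diamond (q \land \Box p) \lor q is true, so \neg (\Diamond (q \land \Box p) \lor q) is false.
      At 1: \Diamond (q \land \Box p) is true, q is true, so \Diamond (q \land \Box p) \lor q is true.

Yes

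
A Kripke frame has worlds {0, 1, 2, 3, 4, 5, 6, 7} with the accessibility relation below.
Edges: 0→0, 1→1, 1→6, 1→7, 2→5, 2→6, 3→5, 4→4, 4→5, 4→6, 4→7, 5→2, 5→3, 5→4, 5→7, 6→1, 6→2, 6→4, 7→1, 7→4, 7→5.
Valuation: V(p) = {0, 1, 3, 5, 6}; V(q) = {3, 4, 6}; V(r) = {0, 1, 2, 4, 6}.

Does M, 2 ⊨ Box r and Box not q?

No

Recall that Box ψ holds at a world iff ψ holds at every accessible world, and Dia ψ holds iff ψ holds at some accessible world.
At 2: Box r is false, Box not q is false, so Box r and Box not q is false.
  At 2: Box r requires r at every successor {5, 6}.
    r fails at 5, so Box r is false at 2.
  At 2: Box not q requires not q at every successor {5, 6}.
    not q fails at 6, so Box not q is false at 2.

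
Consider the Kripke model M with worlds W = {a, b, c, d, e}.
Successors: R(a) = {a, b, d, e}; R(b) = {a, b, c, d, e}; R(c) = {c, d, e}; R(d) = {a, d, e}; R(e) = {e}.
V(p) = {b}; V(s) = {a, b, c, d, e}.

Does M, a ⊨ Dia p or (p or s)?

Recall that Dia ψ holds at a world iff ψ holds at some accessible world.
At a: Dia p is true, p or s is true, so Dia p or (p or s) is true.
  At a: Dia p requires p at some successor in {a, b, d, e}.
    p holds at b, so Dia p is true at a.

Yes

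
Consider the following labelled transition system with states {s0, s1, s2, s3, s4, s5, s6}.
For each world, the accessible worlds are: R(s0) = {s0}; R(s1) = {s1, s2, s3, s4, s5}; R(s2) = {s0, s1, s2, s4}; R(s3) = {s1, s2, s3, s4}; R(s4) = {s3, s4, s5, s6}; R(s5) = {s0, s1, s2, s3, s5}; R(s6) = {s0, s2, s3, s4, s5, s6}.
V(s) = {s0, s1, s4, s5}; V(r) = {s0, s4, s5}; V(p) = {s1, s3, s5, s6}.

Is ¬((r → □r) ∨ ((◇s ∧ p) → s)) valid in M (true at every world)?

Let φ = ¬((r → □r) ∨ ((◇s ∧ p) → s)). Evaluate φ at each world:
  s0 (successors {s0}): φ is false.
  s1 (successors {s1, s2, s3, s4, s5}): φ is false.
  s2 (successors {s0, s1, s2, s4}): φ is false.
  s3 (successors {s1, s2, s3, s4}): φ is false.
  s4 (successors {s3, s4, s5, s6}): φ is false.
  s5 (successors {s0, s1, s2, s3, s5}): φ is false.
  s6 (successors {s0, s2, s3, s4, s5, s6}): φ is false.
Detail at s0 (counterexample):
  At s0: (r → □r) ∨ ((◇s ∧ p) → s) is true, so ¬((r → □r) ∨ ((◇s ∧ p) → s)) is false.
    At s0: r → □r is true, (◇s ∧ p) → s is true, so (r → □r) ∨ ((◇s ∧ p) → s) is true.
      At s0: r is true, □r is true, so r → □r is true.
      At s0: ◇s ∧ p is false, s is true, so (◇s ∧ p) → s is true.

No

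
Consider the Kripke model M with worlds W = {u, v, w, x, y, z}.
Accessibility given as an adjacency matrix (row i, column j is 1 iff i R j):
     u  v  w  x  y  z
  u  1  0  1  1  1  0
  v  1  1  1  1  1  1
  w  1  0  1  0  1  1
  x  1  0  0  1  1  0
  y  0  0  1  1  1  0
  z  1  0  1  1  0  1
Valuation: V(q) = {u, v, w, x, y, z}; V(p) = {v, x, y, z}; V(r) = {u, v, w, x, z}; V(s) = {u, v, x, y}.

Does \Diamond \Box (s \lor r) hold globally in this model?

Yes

Let φ = \Diamond \Box (s \lor r). Evaluate φ at each world:
  u (successors {u, w, x, y}): φ is true.
  v (successors {u, v, w, x, y, z}): φ is true.
  w (successors {u, w, y, z}): φ is true.
  x (successors {u, x, y}): φ is true.
  y (successors {w, x, y}): φ is true.
  z (successors {u, w, x, z}): φ is true.
For instance, at w:
  At w: \Diamond \Box (s \lor r) requires \Box (s \lor r) at some successor in {u, w, y, z}.
    \Box (s \lor r) holds at u, so \Diamond \Box (s \lor r) is true at w.
      At u: \Box (s \lor r) requires s \lor r at every successor {u, w, x, y}.
        At u: s \lor r is true.
        At w: s \lor r is true.
        At x: s \lor r is true.
        At y: s \lor r is true.
      So \Box (s \lor r) is true at u.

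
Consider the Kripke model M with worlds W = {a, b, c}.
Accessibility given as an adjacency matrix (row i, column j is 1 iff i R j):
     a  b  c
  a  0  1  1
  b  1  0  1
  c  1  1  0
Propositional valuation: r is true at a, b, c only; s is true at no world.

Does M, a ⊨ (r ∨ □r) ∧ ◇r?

At a: r ∨ □r is true, ◇r is true, so (r ∨ □r) ∧ ◇r is true.
  At a: r is true, □r is true, so r ∨ □r is true.
    At a: □r requires r at every successor {b, c}.
      At b: r is true.
      At c: r is true.
    So □r is true at a.
  At a: ◇r requires r at some successor in {b, c}.
    r holds at b, so ◇r is true at a.

Yes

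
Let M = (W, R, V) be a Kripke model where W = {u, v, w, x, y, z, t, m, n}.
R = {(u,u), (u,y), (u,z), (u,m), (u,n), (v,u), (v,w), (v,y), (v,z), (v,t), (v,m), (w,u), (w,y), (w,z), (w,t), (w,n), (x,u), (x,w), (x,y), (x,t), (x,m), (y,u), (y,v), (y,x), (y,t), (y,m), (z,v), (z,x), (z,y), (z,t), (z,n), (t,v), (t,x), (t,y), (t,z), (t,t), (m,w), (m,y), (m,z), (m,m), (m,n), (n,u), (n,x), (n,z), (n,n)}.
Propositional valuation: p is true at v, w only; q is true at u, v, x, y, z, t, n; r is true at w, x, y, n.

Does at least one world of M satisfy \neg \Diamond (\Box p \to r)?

Let φ = \neg \Diamond (\Box p \to r). Evaluate φ at each world:
  u (successors {u, y, z, m, n}): φ is false.
  v (successors {u, w, y, z, t, m}): φ is false.
  w (successors {u, y, z, t, n}): φ is false.
  x (successors {u, w, y, t, m}): φ is false.
  y (successors {u, v, x, t, m}): φ is false.
  z (successors {v, x, y, t, n}): φ is false.
  t (successors {v, x, y, z, t}): φ is false.
  m (successors {w, y, z, m, n}): φ is false.
  n (successors {u, x, z, n}): φ is false.
For instance, at z:
  At z: \Diamond (\Box p \to r) is true, so \neg \Diamond (\Box p \to r) is false.
    At z: \Diamond (\Box p \to r) requires \Box p \to r at some successor in {v, x, y, t, n}.
      \Box p \to r holds at v, so \Diamond (\Box p \to r) is true at z.

No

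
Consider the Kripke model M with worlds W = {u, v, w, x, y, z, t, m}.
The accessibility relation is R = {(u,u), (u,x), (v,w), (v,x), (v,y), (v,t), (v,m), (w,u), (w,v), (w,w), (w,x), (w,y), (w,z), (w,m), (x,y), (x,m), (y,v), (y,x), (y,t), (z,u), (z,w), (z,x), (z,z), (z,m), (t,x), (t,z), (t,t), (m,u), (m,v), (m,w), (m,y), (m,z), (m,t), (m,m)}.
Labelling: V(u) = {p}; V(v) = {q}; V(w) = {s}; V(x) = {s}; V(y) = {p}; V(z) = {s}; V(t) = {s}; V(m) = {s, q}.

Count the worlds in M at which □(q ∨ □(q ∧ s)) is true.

Let φ = □(q ∨ □(q ∧ s)). Evaluate φ at each world:
  u (successors {u, x}): φ is false.
  v (successors {w, x, y, t, m}): φ is false.
  w (successors {u, v, w, x, y, z, m}): φ is false.
  x (successors {y, m}): φ is false.
  y (successors {v, x, t}): φ is false.
  z (successors {u, w, x, z, m}): φ is false.
  t (successors {x, z, t}): φ is false.
  m (successors {u, v, w, y, z, t, m}): φ is false.
For instance, at z:
  At z: □(q ∨ □(q ∧ s)) requires q ∨ □(q ∧ s) at every successor {u, w, x, z, m}.
    q ∨ □(q ∧ s) fails at u, so □(q ∨ □(q ∧ s)) is false at z.
      At u: q is false, □(q ∧ s) is false, so q ∨ □(q ∧ s) is false.
Satisfying worlds: none.

0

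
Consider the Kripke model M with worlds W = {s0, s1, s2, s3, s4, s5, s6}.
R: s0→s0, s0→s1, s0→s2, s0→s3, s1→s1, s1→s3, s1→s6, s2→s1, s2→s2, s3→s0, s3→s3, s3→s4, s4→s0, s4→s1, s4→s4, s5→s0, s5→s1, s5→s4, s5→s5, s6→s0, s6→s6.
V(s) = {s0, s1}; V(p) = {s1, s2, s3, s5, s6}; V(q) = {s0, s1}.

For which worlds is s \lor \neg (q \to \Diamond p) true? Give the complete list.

Let φ = s \lor \neg (q \to \Diamond p). Evaluate φ at each world:
  s0 (successors {s0, s1, s2, s3}): φ is true.
  s1 (successors {s1, s3, s6}): φ is true.
  s2 (successors {s1, s2}): φ is false.
  s3 (successors {s0, s3, s4}): φ is false.
  s4 (successors {s0, s1, s4}): φ is false.
  s5 (successors {s0, s1, s4, s5}): φ is false.
  s6 (successors {s0, s6}): φ is false.
For instance, at s4:
  At s4: s is false, \neg (q \to \Diamond p) is false, so s \lor \neg (q \to \Diamond p) is false.
    At s4: q \to \Diamond p is true, so \neg (q \to \Diamond p) is false.
      At s4: q is false, \Diamond p is true, so q \to \Diamond p is true.
Satisfying worlds: {s0, s1}

s0, s1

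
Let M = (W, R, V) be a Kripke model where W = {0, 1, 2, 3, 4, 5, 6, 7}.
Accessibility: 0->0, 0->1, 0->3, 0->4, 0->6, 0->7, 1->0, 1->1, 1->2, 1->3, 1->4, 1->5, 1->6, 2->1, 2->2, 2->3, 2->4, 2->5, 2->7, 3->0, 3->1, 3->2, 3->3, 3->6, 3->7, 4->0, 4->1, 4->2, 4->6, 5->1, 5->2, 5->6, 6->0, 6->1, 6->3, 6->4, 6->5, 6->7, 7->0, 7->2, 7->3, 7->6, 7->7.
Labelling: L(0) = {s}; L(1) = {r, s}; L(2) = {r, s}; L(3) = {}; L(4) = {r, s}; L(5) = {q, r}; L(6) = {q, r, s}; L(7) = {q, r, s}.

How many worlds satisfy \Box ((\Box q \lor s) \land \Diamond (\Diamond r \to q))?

2

Let φ = \Box ((\Box q \lor s) \land \Diamond (\Diamond r \to q)). Evaluate φ at each world:
  0 (successors {0, 1, 3, 4, 6, 7}): φ is false.
  1 (successors {0, 1, 2, 3, 4, 5, 6}): φ is false.
  2 (successors {1, 2, 3, 4, 5, 7}): φ is false.
  3 (successors {0, 1, 2, 3, 6, 7}): φ is false.
  4 (successors {0, 1, 2, 6}): φ is true.
  5 (successors {1, 2, 6}): φ is true.
  6 (successors {0, 1, 3, 4, 5, 7}): φ is false.
  7 (successors {0, 2, 3, 6, 7}): φ is false.
For instance, at 2:
  At 2: \Box ((\Box q \lor s) \land \Diamond (\Diamond r \to q)) requires (\Box q \lor s) \land \Diamond (\Diamond r \to q) at every successor {1, 2, 3, 4, 5, 7}.
    (\Box q \lor s) \land \Diamond (\Diamond r \to q) fails at 3, so \Box ((\Box q \lor s) \land \Diamond (\Diamond r \to q)) is false at 2.
      At 3: \Box q \lor s is false, \Diamond (\Diamond r \to q) is true, so (\Box q \lor s) \land \Diamond (\Diamond r \to q) is false.
Satisfying worlds: {4, 5}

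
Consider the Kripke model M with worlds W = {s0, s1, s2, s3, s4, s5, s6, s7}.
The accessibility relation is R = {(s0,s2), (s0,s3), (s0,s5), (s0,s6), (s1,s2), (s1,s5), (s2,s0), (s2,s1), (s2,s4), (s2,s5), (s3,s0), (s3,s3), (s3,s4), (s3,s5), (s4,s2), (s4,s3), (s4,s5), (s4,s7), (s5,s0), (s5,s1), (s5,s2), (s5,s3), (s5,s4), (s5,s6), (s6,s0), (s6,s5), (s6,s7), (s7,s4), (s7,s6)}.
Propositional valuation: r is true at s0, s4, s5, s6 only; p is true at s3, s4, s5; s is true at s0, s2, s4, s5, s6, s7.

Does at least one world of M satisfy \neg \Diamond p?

Let φ = \neg \Diamond p. Evaluate φ at each world:
  s0 (successors {s2, s3, s5, s6}): φ is false.
  s1 (successors {s2, s5}): φ is false.
  s2 (successors {s0, s1, s4, s5}): φ is false.
  s3 (successors {s0, s3, s4, s5}): φ is false.
  s4 (successors {s2, s3, s5, s7}): φ is false.
  s5 (successors {s0, s1, s2, s3, s4, s6}): φ is false.
  s6 (successors {s0, s5, s7}): φ is false.
  s7 (successors {s4, s6}): φ is false.
For instance, at s3:
  At s3: \Diamond p is true, so \neg \Diamond p is false.
    At s3: \Diamond p requires p at some successor in {s0, s3, s4, s5}.
      p holds at s3, so \Diamond p is true at s3.

No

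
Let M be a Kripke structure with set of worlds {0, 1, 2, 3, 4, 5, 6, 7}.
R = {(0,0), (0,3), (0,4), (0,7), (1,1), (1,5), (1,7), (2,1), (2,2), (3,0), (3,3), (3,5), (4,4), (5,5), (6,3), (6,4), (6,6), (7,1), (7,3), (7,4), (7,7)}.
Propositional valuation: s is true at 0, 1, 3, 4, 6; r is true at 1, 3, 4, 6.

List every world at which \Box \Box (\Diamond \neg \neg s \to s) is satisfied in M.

Let φ = \Box \Box (\Diamond \neg \neg s \to s). Evaluate φ at each world:
  0 (successors {0, 3, 4, 7}): φ is false.
  1 (successors {1, 5, 7}): φ is false.
  2 (successors {1, 2}): φ is false.
  3 (successors {0, 3, 5}): φ is false.
  4 (successors {4}): φ is true.
  5 (successors {5}): φ is true.
  6 (successors {3, 4, 6}): φ is true.
  7 (successors {1, 3, 4, 7}): φ is false.
For instance, at 6:
  At 6: \Box \Box (\Diamond \neg \neg s \to s) requires \Box (\Diamond \neg \neg s \to s) at every successor {3, 4, 6}.
      At 3: \Box (\Diamond \neg \neg s \to s) requires \Diamond \neg \neg s \to s at every successor {0, 3, 5}.
        At 0: \Diamond \neg \neg s \to s is true.
        At 3: \Diamond \neg \neg s \to s is true.
        At 5: \Diamond \neg \neg s \to s is true.
      So \Box (\Diamond \neg \neg s \to s) is true at 3.
      At 4: \Box (\Diamond \neg \neg s \to s) requires \Diamond \neg \neg s \to s at every successor {4}.
        At 4: \Diamond \neg \neg s \to s is true.
      So \Box (\Diamond \neg \neg s \to s) is true at 4.
      At 6: \Box (\Diamond \neg \neg s \to s) requires \Diamond \neg \neg s \to s at every successor {3, 4, 6}.
        At 3: \Diamond \neg \neg s \to s is true.
        At 4: \Diamond \neg \neg s \to s is true.
        At 6: \Diamond \neg \neg s \to s is true.
      So \Box (\Diamond \neg \neg s \to s) is true at 6.
  So \Box \Box (\Diamond \neg \neg s \to s) is true at 6.
Satisfying worlds: {4, 5, 6}

4, 5, 6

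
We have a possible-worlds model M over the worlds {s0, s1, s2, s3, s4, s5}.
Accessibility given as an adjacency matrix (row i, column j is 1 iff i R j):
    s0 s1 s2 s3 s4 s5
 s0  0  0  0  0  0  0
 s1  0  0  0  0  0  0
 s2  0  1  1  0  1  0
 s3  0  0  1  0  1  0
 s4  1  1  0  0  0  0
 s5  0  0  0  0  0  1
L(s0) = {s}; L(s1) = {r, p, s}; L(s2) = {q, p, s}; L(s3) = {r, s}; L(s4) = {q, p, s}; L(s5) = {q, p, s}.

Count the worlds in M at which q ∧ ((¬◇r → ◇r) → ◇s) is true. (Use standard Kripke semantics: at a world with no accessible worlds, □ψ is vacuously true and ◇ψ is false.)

3

Let φ = q ∧ ((¬◇r → ◇r) → ◇s). Evaluate φ at each world:
  s0 (successors ∅): φ is false.
  s1 (successors ∅): φ is false.
  s2 (successors {s1, s2, s4}): φ is true.
  s3 (successors {s2, s4}): φ is false.
  s4 (successors {s0, s1}): φ is true.
  s5 (successors {s5}): φ is true.
For instance, at s2:
  At s2: q is true, (¬◇r → ◇r) → ◇s is true, so q ∧ ((¬◇r → ◇r) → ◇s) is true.
    At s2: ¬◇r → ◇r is true, ◇s is true, so (¬◇r → ◇r) → ◇s is true.
      At s2: ¬◇r is false, ◇r is true, so ¬◇r → ◇r is true.
      At s2: ◇s requires s at some successor in {s1, s2, s4}.
        s holds at s1, so ◇s is true at s2.
Satisfying worlds: {s2, s4, s5}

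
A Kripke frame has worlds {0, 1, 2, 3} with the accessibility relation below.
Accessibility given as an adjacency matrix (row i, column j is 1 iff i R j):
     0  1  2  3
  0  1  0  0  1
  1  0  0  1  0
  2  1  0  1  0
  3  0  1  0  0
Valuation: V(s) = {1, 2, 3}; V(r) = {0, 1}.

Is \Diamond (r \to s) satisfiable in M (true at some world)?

Let φ = \Diamond (r \to s). Evaluate φ at each world:
  0 (successors {0, 3}): φ is true.
  1 (successors {2}): φ is true.
  2 (successors {0, 2}): φ is true.
  3 (successors {1}): φ is true.
Detail at 0 (witness):
  At 0: \Diamond (r \to s) requires r \to s at some successor in {0, 3}.
    r \to s holds at 3, so \Diamond (r \to s) is true at 0.

Yes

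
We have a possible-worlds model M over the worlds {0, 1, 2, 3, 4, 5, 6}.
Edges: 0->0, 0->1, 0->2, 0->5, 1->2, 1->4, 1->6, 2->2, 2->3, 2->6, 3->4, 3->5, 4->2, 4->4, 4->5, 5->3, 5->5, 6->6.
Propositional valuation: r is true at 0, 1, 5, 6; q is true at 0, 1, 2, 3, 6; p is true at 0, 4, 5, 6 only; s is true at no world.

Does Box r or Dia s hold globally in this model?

No

Recall that Box ψ holds at a world iff ψ holds at every accessible world, and Dia ψ holds iff ψ holds at some accessible world.
Let φ = Box r or Dia s. Evaluate φ at each world:
  0 (successors {0, 1, 2, 5}): φ is false.
  1 (successors {2, 4, 6}): φ is false.
  2 (successors {2, 3, 6}): φ is false.
  3 (successors {4, 5}): φ is false.
  4 (successors {2, 4, 5}): φ is false.
  5 (successors {3, 5}): φ is false.
  6 (successors {6}): φ is true.
Detail at 0 (counterexample):
  At 0: Box r is false, Dia s is false, so Box r or Dia s is false.
    At 0: Box r requires r at every successor {0, 1, 2, 5}.
      r fails at 2, so Box r is false at 0.
    At 0: Dia s requires s at some successor in {0, 1, 2, 5}.
      At 0: s is false.
      At 1: s is false.
      At 2: s is false.
      At 5: s is false.
    So Dia s is false at 0.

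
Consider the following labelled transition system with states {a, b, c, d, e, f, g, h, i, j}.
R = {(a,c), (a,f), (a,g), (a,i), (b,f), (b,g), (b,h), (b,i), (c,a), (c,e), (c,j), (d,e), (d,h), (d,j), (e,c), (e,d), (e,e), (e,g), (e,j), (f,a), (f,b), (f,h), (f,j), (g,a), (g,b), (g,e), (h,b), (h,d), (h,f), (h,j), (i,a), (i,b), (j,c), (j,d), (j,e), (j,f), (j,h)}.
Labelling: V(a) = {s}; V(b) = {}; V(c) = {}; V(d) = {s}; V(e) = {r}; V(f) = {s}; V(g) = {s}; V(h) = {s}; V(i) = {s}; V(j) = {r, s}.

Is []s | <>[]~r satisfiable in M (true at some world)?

Let φ = []s | <>[]~r. Evaluate φ at each world:
  a (successors {c, f, g, i}): φ is true.
  b (successors {f, g, h, i}): φ is true.
  c (successors {a, e, j}): φ is true.
  d (successors {e, h, j}): φ is false.
  e (successors {c, d, e, g, j}): φ is false.
  f (successors {a, b, h, j}): φ is true.
  g (successors {a, b, e}): φ is true.
  h (successors {b, d, f, j}): φ is true.
  i (successors {a, b}): φ is true.
  j (successors {c, d, e, f, h}): φ is false.
Detail at a (witness):
  At a: []s is false, <>[]~r is true, so []s | <>[]~r is true.
    At a: []s requires s at every successor {c, f, g, i}.
      s fails at c, so []s is false at a.
    At a: <>[]~r requires []~r at some successor in {c, f, g, i}.
      []~r holds at i, so <>[]~r is true at a.

Yes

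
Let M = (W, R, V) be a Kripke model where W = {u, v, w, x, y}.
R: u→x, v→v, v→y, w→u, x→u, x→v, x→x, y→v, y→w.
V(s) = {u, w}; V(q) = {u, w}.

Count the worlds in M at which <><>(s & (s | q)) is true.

Recall that <>ψ holds at a world iff ψ holds at some accessible world.
Let φ = <><>(s & (s | q)). Evaluate φ at each world:
  u (successors {x}): φ is true.
  v (successors {v, y}): φ is true.
  w (successors {u}): φ is false.
  x (successors {u, v, x}): φ is true.
  y (successors {v, w}): φ is true.
For instance, at u:
  At u: <><>(s & (s | q)) requires <>(s & (s | q)) at some successor in {x}.
    <>(s & (s | q)) holds at x, so <><>(s & (s | q)) is true at u.
      At x: <>(s & (s | q)) requires s & (s | q) at some successor in {u, v, x}.
        s & (s | q) holds at u, so <>(s & (s | q)) is true at x.
Satisfying worlds: {u, v, x, y}

4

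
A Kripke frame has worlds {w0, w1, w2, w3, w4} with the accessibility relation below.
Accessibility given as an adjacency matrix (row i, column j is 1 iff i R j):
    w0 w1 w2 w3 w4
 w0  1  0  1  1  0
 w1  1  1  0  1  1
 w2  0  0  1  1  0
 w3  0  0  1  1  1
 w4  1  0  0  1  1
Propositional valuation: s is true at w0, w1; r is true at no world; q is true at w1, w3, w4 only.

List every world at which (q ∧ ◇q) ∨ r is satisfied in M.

Recall that ◇ψ holds at a world iff ψ holds at some accessible world.
Let φ = (q ∧ ◇q) ∨ r. Evaluate φ at each world:
  w0 (successors {w0, w2, w3}): φ is false.
  w1 (successors {w0, w1, w3, w4}): φ is true.
  w2 (successors {w2, w3}): φ is false.
  w3 (successors {w2, w3, w4}): φ is true.
  w4 (successors {w0, w3, w4}): φ is true.
For instance, at w4:
  At w4: q ∧ ◇q is true, r is false, so (q ∧ ◇q) ∨ r is true.
    At w4: q is true, ◇q is true, so q ∧ ◇q is true.
      At w4: ◇q requires q at some successor in {w0, w3, w4}.
        q holds at w3, so ◇q is true at w4.
Satisfying worlds: {w1, w3, w4}

w1, w3, w4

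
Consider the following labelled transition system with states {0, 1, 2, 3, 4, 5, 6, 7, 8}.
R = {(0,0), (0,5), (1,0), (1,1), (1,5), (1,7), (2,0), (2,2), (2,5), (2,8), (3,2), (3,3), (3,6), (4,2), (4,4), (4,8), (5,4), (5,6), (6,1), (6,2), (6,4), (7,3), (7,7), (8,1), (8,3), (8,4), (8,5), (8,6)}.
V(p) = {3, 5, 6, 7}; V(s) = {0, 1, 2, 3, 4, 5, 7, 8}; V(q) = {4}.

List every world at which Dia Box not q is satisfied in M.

0, 1, 2, 3, 4, 6, 7, 8

Recall that Box ψ holds at a world iff ψ holds at every accessible world, and Dia ψ holds iff ψ holds at some accessible world.
Let φ = Dia Box not q. Evaluate φ at each world:
  0 (successors {0, 5}): φ is true.
  1 (successors {0, 1, 5, 7}): φ is true.
  2 (successors {0, 2, 5, 8}): φ is true.
  3 (successors {2, 3, 6}): φ is true.
  4 (successors {2, 4, 8}): φ is true.
  5 (successors {4, 6}): φ is false.
  6 (successors {1, 2, 4}): φ is true.
  7 (successors {3, 7}): φ is true.
  8 (successors {1, 3, 4, 5, 6}): φ is true.
For instance, at 1:
  At 1: Dia Box not q requires Box not q at some successor in {0, 1, 5, 7}.
    Box not q holds at 0, so Dia Box not q is true at 1.
      At 0: Box not q requires not q at every successor {0, 5}.
        At 0: not q is true.
        At 5: not q is true.
      So Box not q is true at 0.
Satisfying worlds: {0, 1, 2, 3, 4, 6, 7, 8}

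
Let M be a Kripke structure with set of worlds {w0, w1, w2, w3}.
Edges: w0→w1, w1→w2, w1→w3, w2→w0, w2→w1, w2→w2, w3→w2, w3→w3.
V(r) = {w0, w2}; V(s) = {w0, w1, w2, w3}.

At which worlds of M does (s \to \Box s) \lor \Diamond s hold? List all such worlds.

w0, w1, w2, w3

Let φ = (s \to \Box s) \lor \Diamond s. Evaluate φ at each world:
  w0 (successors {w1}): φ is true.
  w1 (successors {w2, w3}): φ is true.
  w2 (successors {w0, w1, w2}): φ is true.
  w3 (successors {w2, w3}): φ is true.
For instance, at w3:
  At w3: s \to \Box s is true, \Diamond s is true, so (s \to \Box s) \lor \Diamond s is true.
    At w3: s is true, \Box s is true, so s \to \Box s is true.
      At w3: \Box s requires s at every successor {w2, w3}.
        At w2: s is true.
        At w3: s is true.
      So \Box s is true at w3.
    At w3: \Diamond s requires s at some successor in {w2, w3}.
      s holds at w2, so \Diamond s is true at w3.
Satisfying worlds: {w0, w1, w2, w3}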